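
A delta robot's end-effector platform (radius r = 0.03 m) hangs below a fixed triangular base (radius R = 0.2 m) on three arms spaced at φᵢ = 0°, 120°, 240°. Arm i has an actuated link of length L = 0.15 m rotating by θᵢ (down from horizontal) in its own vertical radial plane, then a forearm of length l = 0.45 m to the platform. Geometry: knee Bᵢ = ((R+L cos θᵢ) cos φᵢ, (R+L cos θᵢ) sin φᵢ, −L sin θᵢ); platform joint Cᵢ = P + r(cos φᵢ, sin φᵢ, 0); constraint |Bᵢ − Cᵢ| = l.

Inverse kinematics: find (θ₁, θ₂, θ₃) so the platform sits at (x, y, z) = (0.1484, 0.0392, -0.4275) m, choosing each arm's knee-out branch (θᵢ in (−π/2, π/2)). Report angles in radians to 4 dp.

rotate P by −φ1: (0.1484, 0.0392, -0.4275)
  e−x'=0.0216;  (l²−L²−(e−x')²−y'²−z²)/2L = -0.0159
  θ1 = atan2(B,A) + arccos(C/0.4280) = 0.0876
rotate P by −φ2: (-0.0403, -0.1481, -0.4275)
  A cos θ + B sin θ = C:  0.2103·cos θ + -0.4275·sin θ = -0.2297
  γ=atan2(-0.4275,0.2103)=-1.1137;  ψ=arccos(-0.4821)=2.0738;  θ2=γ+ψ≈0.9601
arm 3 (φ=240.0°): x'=-0.1081, y'=0.1089
  A cos θ + B sin θ = C:  0.2781·cos θ + -0.4275·sin θ = -0.3066
  θ3 = atan2(B,A) + arccos(C/0.5100) = 1.2218

θ₁ = 0.0876, θ₂ = 0.9601, θ₃ = 1.2218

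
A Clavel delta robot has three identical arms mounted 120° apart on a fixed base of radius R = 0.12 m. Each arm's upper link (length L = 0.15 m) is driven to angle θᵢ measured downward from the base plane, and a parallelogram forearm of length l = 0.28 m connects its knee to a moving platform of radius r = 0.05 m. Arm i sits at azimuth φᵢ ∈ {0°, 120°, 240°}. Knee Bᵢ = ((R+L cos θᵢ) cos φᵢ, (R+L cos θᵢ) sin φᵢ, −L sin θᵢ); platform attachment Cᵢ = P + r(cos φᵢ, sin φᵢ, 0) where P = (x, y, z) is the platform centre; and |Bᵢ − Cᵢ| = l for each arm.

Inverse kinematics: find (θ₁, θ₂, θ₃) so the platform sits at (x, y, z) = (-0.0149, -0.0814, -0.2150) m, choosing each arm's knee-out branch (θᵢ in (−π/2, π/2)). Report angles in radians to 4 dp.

rotate P by −φ1: (-0.0149, -0.0814, -0.2150)
  A=0.0849, B=-0.2150, C=(l²−L²−A²−y'²−z²)/(2L)=-0.0139
  √(A²+B²)=0.2312;  θ1 = -1.1947+1.6308 ≈ 0.4361
rotate P by −φ2: (-0.0630, 0.0536, -0.2150)
  A=0.1330, B=-0.2150, C=(l²−L²−A²−y'²−z²)/(2L)=-0.0363
  γ=atan2(-0.2150,0.1330)=-1.0167;  ψ=arccos(-0.1437)=1.7150;  θ2=γ+ψ≈0.6983
rotate P by −φ3: (0.0779, 0.0278, -0.2150)
  A cos θ + B sin θ = C:  -0.0079·cos θ + -0.2150·sin θ = 0.0295
  θ3 = atan2(B,A) + arccos(C/0.2151) = -0.1743

θ₁ = 0.4361, θ₂ = 0.6983, θ₃ = -0.1743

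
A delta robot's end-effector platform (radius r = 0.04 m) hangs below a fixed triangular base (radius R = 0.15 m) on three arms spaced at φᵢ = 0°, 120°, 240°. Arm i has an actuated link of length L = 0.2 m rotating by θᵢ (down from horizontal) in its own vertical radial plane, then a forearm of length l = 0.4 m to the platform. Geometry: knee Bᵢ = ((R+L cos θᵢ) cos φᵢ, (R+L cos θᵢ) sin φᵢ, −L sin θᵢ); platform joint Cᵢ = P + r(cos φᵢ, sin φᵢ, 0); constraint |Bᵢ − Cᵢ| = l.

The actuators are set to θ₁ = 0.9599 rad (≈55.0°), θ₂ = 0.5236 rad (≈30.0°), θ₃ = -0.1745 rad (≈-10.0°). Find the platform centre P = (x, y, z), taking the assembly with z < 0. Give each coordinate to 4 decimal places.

(-0.1320, -0.0870, -0.3224)

arm 1 at φ=0.0°: ρ1 = 0.2247;  centre 1 = (0.2247, 0.0000, -0.1638)
arm 2 at φ=120.0°: ρ2 = 0.2832;  centre 2 = (-0.1416, 0.2453, -0.1000)
centre 3 = (0.3070·cos240.0°, 0.3070·sin240.0°, 0.0347) = (-0.1535, -0.2658, 0.0347)
subtract pairs → two planes through P
[-0.7326 0.4905 0.1277]·P = 0.0129;  [-0.7564 -0.5317 0.3971]·P = 0.0181
det = 0.7606;  x = -0.0207+0.3453z,  y = -0.0046+0.2556z
quadratic in z: (1.1846)z²+(0.1558)z+(-0.0729)=0, √Δ=0.6081 → z ∈ {-0.3224, 0.1909}; z = -0.3224 (taking z<0)
x = -0.1320, y = -0.0870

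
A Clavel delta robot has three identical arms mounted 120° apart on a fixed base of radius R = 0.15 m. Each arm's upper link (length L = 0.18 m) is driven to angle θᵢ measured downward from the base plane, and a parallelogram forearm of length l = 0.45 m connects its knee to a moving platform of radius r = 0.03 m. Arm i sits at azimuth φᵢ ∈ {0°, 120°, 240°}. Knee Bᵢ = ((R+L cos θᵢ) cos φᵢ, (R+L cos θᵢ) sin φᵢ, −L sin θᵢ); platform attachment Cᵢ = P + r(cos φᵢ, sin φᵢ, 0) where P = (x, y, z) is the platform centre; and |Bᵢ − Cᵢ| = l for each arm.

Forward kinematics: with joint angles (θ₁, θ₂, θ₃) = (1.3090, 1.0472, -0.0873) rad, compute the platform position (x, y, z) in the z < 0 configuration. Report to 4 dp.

arm 1 at φ=0.0°: e+L cos θ1 = 0.1666;  O1 = (0.1666, 0.0000, -0.1739)
O2 = (0.2100·cos120.0°, 0.2100·sin120.0°, -0.1559) = (-0.1050, 0.1819, -0.1559)
φ3=240.0°: virtual centre (-0.1497, -0.2592, 0.0157), radius l
subtract pairs → two planes through P
[-0.5432 0.3637 0.0360]·P = 0.0104;  [-0.6325 -0.5184 0.3791]·P = 0.0319
det = 0.5117;  x = -0.0332+0.3060z,  y = -0.0209+0.3580z
sphere 1 gives Az²+Bz+C=0 with A=1.2218, B=0.2105, C=-0.1319;  B²−4AC=0.6890;  roots -0.4258, 0.2536;  negative root z = -0.4258
x = -0.1635, y = -0.1734

(-0.1635, -0.1734, -0.4258)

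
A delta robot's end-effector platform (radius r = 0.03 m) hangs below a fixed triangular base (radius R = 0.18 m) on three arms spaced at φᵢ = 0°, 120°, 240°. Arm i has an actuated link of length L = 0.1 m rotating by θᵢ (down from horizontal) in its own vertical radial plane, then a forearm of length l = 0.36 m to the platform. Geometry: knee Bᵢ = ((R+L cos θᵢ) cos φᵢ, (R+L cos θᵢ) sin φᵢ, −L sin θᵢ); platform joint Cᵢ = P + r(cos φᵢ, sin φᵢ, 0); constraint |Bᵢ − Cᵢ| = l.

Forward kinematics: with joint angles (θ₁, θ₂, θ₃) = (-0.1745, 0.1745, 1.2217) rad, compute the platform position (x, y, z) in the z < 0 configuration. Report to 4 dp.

arm 1 at φ=0.0°: ρ1 = 0.2485;  centre 1 = (0.2485, 0.0000, 0.0174)
φ2=120.0°: virtual centre (-0.1242, 0.2152, -0.0174), radius l
centre 3 = (0.1842·cos240.0°, 0.1842·sin240.0°, -0.0940) = (-0.0921, -0.1595, -0.0940)
eliminate P² terms by subtracting sphere 1 from 2 and 3
linear system: -0.7454x+0.4304y = 0.0000−-0.0694z; -0.6812x+-0.3191y = -0.0193−-0.2227z
Cramer: x(z) = 0.0156-0.2222z;  y(z) = 0.0271-0.2235z
quadratic in z: (1.0993)z²+(0.0567)z+(-0.0743)=0, √Δ=0.5746 → z ∈ {-0.2871, 0.2356}; z = -0.2871 (taking z<0)
x = 0.0794, y = 0.0912

(0.0794, 0.0912, -0.2871)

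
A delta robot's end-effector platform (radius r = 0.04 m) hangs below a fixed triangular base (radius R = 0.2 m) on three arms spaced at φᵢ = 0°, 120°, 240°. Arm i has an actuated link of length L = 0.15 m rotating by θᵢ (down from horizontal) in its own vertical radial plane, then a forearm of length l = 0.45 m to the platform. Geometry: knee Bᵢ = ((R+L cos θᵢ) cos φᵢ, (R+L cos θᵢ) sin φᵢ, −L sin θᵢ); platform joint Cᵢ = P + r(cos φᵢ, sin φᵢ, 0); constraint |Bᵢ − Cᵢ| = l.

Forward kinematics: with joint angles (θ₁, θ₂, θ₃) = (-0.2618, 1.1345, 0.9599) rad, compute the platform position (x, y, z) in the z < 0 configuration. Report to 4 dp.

O1 = (0.3049·cos0.0°, 0.3049·sin0.0°, 0.0388) = (0.3049, 0.0000, 0.0388)
arm 2 at φ=120.0°: (R−r)+L cos θ2 = 0.2234;  O2 = (-0.1117, 0.1935, -0.1359)
φ3=240.0°: virtual centre (-0.1230, -0.2131, -0.1229), radius l
subtract pairs → two planes through P
linear system: -0.8332x+0.3869y = -0.0261−-0.3495z; -0.8558x+-0.4262y = -0.0188−-0.3234z
Cramer: x(z) = 0.0268-0.3994z;  y(z) = -0.0097+0.0433z
sphere 1 gives Az²+Bz+C=0 with A=1.1614, B=0.1437, C=-0.1236;  B²−4AC=0.5947;  roots -0.3938, 0.2702;  negative root z = -0.3938
x = 0.1841, y = -0.0267

(0.1841, -0.0267, -0.3938)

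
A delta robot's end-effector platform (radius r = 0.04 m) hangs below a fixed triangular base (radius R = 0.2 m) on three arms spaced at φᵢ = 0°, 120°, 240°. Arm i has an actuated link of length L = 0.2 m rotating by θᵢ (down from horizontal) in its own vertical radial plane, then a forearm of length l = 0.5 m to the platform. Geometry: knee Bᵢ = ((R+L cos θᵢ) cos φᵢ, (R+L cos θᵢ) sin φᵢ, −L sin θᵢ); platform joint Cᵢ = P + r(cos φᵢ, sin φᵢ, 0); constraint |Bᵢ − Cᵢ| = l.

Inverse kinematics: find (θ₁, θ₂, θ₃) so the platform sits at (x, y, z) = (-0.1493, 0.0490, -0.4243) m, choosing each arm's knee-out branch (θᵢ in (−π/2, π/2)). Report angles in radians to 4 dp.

θ₁ = 0.9601, θ₂ = 0.0001, θ₃ = 0.3490

rotate P by −φ1: (-0.1493, 0.0490, -0.4243)
  A=0.3093, B=-0.4243, C=(l²−L²−A²−y'²−z²)/(2L)=-0.1702
  √(A²+B²)=0.5251;  θ1 = -0.9409+1.9010 ≈ 0.9601
arm 2 (φ=120.0°): x'=0.1171, y'=0.1048
  e−x'=0.0429;  (l²−L²−(e−x')²−y'²−z²)/2L = 0.0429
  √(A²+B²)=0.4265;  θ2 = -1.4700+1.4701 ≈ 0.0001
rotate P by −φ3: (0.0322, -0.1538, -0.4243)
  e−x'=0.1278;  (l²−L²−(e−x')²−y'²−z²)/2L = -0.0250
  γ=atan2(-0.4243,0.1278)=-1.2783;  ψ=arccos(-0.0565)=1.6273;  θ3=γ+ψ≈0.3490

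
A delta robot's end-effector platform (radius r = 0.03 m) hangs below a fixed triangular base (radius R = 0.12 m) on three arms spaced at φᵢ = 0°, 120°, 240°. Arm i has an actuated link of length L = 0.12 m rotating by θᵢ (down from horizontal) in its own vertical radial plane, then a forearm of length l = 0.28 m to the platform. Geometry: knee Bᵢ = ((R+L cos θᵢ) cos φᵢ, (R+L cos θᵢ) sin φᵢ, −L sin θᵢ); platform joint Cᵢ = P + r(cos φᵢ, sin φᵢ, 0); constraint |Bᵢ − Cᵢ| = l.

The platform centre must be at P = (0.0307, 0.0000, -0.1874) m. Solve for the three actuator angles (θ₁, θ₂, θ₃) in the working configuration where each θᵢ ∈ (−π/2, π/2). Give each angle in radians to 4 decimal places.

θ₁ = -0.2612, θ₂ = 0.1748, θ₃ = 0.1748

arm 1 (φ=0.0°): x'=0.0307, y'=0.0000
  A cos θ + B sin θ = C:  0.0593·cos θ + -0.1874·sin θ = 0.1057
  θ1 = atan2(B,A) + arccos(C/0.1966) = -0.2612
rotate P by −φ2: (-0.0153, -0.0266, -0.1874)
  A=0.1053, B=-0.1874, C=(l²−L²−A²−y'²−z²)/(2L)=0.0711
  θ2 = atan2(B,A) + arccos(C/0.2150) = 0.1748
rotate P by −φ3: (-0.0154, 0.0266, -0.1874)
  e−x'=0.1054;  (l²−L²−(e−x')²−y'²−z²)/2L = 0.0711
  θ3 = atan2(B,A) + arccos(C/0.2150) = 0.1748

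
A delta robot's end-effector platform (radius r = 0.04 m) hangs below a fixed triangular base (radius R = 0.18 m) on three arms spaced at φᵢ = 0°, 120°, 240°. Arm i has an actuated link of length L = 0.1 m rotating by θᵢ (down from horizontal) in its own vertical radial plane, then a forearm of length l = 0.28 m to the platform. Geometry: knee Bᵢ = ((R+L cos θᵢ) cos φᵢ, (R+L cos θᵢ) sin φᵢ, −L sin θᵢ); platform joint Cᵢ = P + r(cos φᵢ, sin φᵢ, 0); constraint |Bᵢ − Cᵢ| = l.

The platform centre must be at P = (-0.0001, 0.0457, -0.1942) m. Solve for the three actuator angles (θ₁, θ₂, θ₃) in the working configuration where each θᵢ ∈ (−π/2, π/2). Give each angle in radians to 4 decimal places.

φ1=0.0° → target in arm frame (-0.0001, 0.0457)
  A cos θ + B sin θ = C:  0.1401·cos θ + -0.1942·sin θ = 0.0448
  θ1 = atan2(B,A) + arccos(C/0.2395) = 0.4366
φ2=120.0° → target in arm frame (0.0396, -0.0228)
  e−x'=0.1004;  (l²−L²−(e−x')²−y'²−z²)/2L = 0.1005
  γ=atan2(-0.1942,0.1004)=-1.0938;  ψ=arccos(0.4596)=1.0933;  θ2=γ+ψ≈-0.0005
rotate P by −φ3: (-0.0395, -0.0229, -0.1942)
  A=0.1795, B=-0.1942, C=(l²−L²−A²−y'²−z²)/(2L)=-0.0103
  √(A²+B²)=0.2645;  θ3 = -0.8246+1.6099 ≈ 0.7853

θ₁ = 0.4366, θ₂ = -0.0005, θ₃ = 0.7853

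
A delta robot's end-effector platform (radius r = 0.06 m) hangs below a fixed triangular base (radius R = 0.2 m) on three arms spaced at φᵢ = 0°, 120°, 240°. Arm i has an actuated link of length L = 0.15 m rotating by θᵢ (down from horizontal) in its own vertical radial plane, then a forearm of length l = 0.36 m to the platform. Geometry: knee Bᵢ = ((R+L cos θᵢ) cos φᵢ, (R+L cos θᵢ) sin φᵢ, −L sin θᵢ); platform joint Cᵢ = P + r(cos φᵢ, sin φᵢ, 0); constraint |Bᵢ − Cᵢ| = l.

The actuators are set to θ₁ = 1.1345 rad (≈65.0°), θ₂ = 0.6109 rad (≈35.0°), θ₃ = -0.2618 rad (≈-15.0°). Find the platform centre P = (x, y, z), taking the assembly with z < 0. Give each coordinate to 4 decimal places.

(-0.1185, -0.0768, -0.2777)

arm 1 at φ=0.0°: (R−r)+L cos θ1 = 0.2034;  centre 1 = (0.2034, 0.0000, -0.1359)
arm 2 at φ=120.0°: (R−r)+L cos θ2 = 0.2629;  centre 2 = (-0.1314, 0.2277, -0.0860)
φ3=240.0°: virtual centre (-0.1424, -0.2467, 0.0388), radius l
|centre ₂|²−|centre ₁|² = 0.0167;  |centre ₃|²−|centre ₁|² = 0.0228
linear system: -0.6696x+0.4553y = 0.0167−0.0998z; -0.6917x+-0.4934y = 0.0228−0.3495z
Cramer: x(z) = -0.0288+0.3229z;  y(z) = -0.0058+0.2557z
into |P−centre ₁|² = l²: 1.1697z² + 0.1189z + -0.0572 = 0;  Δ = 0.2816;  z = -0.2777 or 0.1760 → z<0 root = -0.2777
x = -0.1185, y = -0.0768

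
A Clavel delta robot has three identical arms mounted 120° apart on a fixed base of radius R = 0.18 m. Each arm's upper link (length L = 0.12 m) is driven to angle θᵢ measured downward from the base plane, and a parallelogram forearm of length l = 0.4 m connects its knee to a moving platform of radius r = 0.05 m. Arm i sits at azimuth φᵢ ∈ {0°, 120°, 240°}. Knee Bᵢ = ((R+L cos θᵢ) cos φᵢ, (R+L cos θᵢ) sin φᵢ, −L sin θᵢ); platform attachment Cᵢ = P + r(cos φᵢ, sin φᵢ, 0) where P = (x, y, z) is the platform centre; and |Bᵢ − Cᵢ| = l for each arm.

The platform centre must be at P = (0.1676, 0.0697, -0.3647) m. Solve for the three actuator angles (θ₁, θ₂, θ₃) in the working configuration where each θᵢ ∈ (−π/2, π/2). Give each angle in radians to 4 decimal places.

θ₁ = -0.1746, θ₂ = 0.8723, θ₃ = 1.3958

rotate P by −φ1: (0.1676, 0.0697, -0.3647)
  A cos θ + B sin θ = C:  -0.0376·cos θ + -0.3647·sin θ = 0.0263
  θ1 = atan2(B,A) + arccos(C/0.3666) = -0.1746
rotate P by −φ2: (-0.0234, -0.1800, -0.3647)
  e−x'=0.1534;  (l²−L²−(e−x')²−y'²−z²)/2L = -0.1806
  γ=atan2(-0.3647,0.1534)=-1.1726;  ψ=arccos(-0.4565)=2.0448;  θ2=γ+ψ≈0.8723
arm 3 (φ=240.0°): x'=-0.1442, y'=0.1103
  A cos θ + B sin θ = C:  0.2742·cos θ + -0.3647·sin θ = -0.3114
  θ3 = atan2(B,A) + arccos(C/0.4563) = 1.3958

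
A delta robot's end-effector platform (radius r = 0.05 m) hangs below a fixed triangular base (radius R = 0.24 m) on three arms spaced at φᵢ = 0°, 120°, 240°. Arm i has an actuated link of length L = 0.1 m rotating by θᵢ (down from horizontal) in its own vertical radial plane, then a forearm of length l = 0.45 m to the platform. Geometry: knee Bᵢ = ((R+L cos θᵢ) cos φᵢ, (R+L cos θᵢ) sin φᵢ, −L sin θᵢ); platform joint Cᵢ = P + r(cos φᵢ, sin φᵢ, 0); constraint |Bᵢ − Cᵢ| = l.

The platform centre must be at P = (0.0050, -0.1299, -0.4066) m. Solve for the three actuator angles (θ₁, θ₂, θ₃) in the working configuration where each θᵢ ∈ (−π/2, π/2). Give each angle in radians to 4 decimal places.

θ₁ = 0.6981, θ₂ = 1.3967, θ₃ = 0.0003

φ1=0.0° → target in arm frame (0.0050, -0.1299)
  e−x'=0.1850;  (l²−L²−(e−x')²−y'²−z²)/2L = -0.1196
  γ=atan2(-0.4066,0.1850)=-1.1438;  ψ=arccos(-0.2678)=1.8419;  θ1=γ+ψ≈0.6981
φ2=120.0° → target in arm frame (-0.1150, 0.0606)
  A cos θ + B sin θ = C:  0.3050·cos θ + -0.4066·sin θ = -0.3476
  θ2 = atan2(B,A) + arccos(C/0.5083) = 1.3967
rotate P by −φ3: (0.1100, 0.0693, -0.4066)
  A=0.0800, B=-0.4066, C=(l²−L²−A²−y'²−z²)/(2L)=0.0799
  √(A²+B²)=0.4144;  θ3 = -1.3765+1.3768 ≈ 0.0003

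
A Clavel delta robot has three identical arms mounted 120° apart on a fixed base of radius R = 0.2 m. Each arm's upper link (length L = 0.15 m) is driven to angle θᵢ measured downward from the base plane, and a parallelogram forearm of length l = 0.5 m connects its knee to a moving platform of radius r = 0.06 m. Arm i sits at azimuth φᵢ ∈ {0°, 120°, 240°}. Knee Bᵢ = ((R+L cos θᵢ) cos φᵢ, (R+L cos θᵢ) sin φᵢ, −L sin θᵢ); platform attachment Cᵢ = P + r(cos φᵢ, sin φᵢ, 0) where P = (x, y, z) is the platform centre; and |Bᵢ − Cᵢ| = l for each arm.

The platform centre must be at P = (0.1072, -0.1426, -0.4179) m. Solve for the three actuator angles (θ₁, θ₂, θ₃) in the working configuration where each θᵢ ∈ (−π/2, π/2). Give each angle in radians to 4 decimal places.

θ₁ = -0.1744, θ₂ = 0.9601, θ₃ = 0.0002

φ1=0.0° → target in arm frame (0.1072, -0.1426)
  A=0.0328, B=-0.4179, C=(l²−L²−A²−y'²−z²)/(2L)=0.1048
  √(A²+B²)=0.4192;  θ1 = -1.4925+1.3180 ≈ -0.1744
arm 2 (φ=120.0°): x'=-0.1771, y'=-0.0215
  e−x'=0.3171;  (l²−L²−(e−x')²−y'²−z²)/2L = -0.1605
  √(A²+B²)=0.5246;  θ2 = -0.9217+1.8818 ≈ 0.9601
rotate P by −φ3: (0.0699, 0.1641, -0.4179)
  e−x'=0.0701;  (l²−L²−(e−x')²−y'²−z²)/2L = 0.0700
  θ3 = atan2(B,A) + arccos(C/0.4237) = 0.0002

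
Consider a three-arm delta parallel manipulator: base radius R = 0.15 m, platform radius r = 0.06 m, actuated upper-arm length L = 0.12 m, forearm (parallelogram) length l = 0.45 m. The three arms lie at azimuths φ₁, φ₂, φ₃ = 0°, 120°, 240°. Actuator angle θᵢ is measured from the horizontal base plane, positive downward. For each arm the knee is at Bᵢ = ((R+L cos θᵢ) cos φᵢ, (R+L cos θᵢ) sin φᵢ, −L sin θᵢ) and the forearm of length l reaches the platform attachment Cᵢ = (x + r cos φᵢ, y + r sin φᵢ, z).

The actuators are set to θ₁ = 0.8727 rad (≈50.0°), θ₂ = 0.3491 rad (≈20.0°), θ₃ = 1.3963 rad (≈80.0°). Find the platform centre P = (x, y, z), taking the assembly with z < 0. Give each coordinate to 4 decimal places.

S1 = (0.1671·cos0.0°, 0.1671·sin0.0°, -0.0919) = (0.1671, 0.0000, -0.0919)
arm 2 at φ=120.0°: (R−r)+L cos θ2 = 0.2028;  S2 = (-0.1014, 0.1756, -0.0410)
S3 = (0.1108·cos240.0°, 0.1108·sin240.0°, -0.1182) = (-0.0554, -0.0960, -0.1182)
|S₂|²−|S₁|² = 0.0064;  |S₃|²−|S₁|² = -0.0101
plane₁₂: -0.5370x+0.3512y+0.1018z = 0.0064
Cramer: x(z) = 0.0090+0.0042z;  y(z) = 0.0320-0.2833z
quadratic in z: (1.0803)z²+(0.1644)z+(-0.1680)=0, √Δ=0.8678 → z ∈ {-0.4777, 0.3256}; z = -0.4777 (taking z<0)
x = 0.0070, y = 0.1673

(0.0070, 0.1673, -0.4777)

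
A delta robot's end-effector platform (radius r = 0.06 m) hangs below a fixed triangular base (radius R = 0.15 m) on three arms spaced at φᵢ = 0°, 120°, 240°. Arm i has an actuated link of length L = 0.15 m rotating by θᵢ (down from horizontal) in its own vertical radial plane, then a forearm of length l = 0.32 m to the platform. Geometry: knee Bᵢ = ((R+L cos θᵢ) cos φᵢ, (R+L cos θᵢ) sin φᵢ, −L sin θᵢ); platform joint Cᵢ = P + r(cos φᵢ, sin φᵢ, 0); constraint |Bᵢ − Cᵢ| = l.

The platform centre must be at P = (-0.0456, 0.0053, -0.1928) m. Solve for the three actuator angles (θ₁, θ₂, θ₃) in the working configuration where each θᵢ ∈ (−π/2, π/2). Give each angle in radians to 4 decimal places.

rotate P by −φ1: (-0.0456, 0.0053, -0.1928)
  A=0.1356, B=-0.1928, C=(l²−L²−A²−y'²−z²)/(2L)=0.0810
  γ=atan2(-0.1928,0.1356)=-0.9578;  ψ=arccos(0.3438)=1.2198;  θ1=γ+ψ≈0.2620
φ2=120.0° → target in arm frame (0.0274, 0.0368)
  A=0.0626, B=-0.1928, C=(l²−L²−A²−y'²−z²)/(2L)=0.1248
  √(A²+B²)=0.2027;  θ2 = -1.2568+0.9074 ≈ -0.3494
rotate P by −φ3: (0.0182, -0.0421, -0.1928)
  A=0.0718, B=-0.1928, C=(l²−L²−A²−y'²−z²)/(2L)=0.1193
  √(A²+B²)=0.2057;  θ3 = -1.2143+0.9520 ≈ -0.2623

θ₁ = 0.2620, θ₂ = -0.3494, θ₃ = -0.2623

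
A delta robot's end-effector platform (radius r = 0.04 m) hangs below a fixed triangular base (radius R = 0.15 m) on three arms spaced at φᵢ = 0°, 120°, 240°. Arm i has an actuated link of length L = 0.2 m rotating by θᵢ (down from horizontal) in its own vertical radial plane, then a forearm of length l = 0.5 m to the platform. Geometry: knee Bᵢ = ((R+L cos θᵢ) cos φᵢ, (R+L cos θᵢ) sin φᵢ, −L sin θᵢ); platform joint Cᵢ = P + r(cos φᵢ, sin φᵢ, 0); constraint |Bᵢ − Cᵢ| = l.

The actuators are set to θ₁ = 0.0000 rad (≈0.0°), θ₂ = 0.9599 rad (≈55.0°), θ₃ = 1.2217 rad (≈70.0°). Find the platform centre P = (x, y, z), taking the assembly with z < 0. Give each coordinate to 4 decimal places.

(0.2425, 0.0646, -0.4912)

φ1=0.0°: virtual centre (0.3100, 0.0000, 0.0000), radius l
arm 2 at φ=120.0°: ρ2 = 0.2247;  centre 2 = (-0.1124, 0.1946, -0.1638)
φ3=240.0°: virtual centre (-0.0892, -0.1545, -0.1879), radius l
eliminate P² terms by subtracting sphere 1 from 2 and 3
plane₁₂: -0.8447x+0.3892y+-0.3277z = -0.0188
Cramer: x(z) = 0.0298-0.4329z;  y(z) = 0.0166-0.0978z
quadratic in z: (1.1970)z²+(0.2393)z+(-0.1712)=0, √Δ=0.9366 → z ∈ {-0.4912, 0.2912}; z = -0.4912 (taking z<0)
x = 0.2425, y = 0.0646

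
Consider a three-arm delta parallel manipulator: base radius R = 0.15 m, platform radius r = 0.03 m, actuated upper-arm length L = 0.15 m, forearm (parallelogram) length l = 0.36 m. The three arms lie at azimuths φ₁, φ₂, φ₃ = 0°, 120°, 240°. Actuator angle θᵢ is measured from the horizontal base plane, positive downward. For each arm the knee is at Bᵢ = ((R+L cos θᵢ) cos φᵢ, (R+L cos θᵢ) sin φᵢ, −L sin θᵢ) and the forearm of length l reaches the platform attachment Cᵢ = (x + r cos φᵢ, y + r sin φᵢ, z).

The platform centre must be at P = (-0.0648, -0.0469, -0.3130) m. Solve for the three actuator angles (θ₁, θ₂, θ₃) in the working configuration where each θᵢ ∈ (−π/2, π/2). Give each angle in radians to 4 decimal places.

φ1=0.0° → target in arm frame (-0.0648, -0.0469)
  A cos θ + B sin θ = C:  0.1848·cos θ + -0.3130·sin θ = -0.0907
  √(A²+B²)=0.3635;  θ1 = -1.0375+1.8231 ≈ 0.7856
arm 2 (φ=120.0°): x'=-0.0082, y'=0.0796
  e−x'=0.1282;  (l²−L²−(e−x')²−y'²−z²)/2L = -0.0455
  √(A²+B²)=0.3382;  θ2 = -1.1820+1.7056 ≈ 0.5236
arm 3 (φ=240.0°): x'=0.0730, y'=-0.0327
  A=0.0470, B=-0.3130, C=(l²−L²−A²−y'²−z²)/(2L)=0.0195
  γ=atan2(-0.3130,0.0470)=-1.4218;  ψ=arccos(0.0617)=1.5091;  θ3=γ+ψ≈0.0873

θ₁ = 0.7856, θ₂ = 0.5236, θ₃ = 0.0873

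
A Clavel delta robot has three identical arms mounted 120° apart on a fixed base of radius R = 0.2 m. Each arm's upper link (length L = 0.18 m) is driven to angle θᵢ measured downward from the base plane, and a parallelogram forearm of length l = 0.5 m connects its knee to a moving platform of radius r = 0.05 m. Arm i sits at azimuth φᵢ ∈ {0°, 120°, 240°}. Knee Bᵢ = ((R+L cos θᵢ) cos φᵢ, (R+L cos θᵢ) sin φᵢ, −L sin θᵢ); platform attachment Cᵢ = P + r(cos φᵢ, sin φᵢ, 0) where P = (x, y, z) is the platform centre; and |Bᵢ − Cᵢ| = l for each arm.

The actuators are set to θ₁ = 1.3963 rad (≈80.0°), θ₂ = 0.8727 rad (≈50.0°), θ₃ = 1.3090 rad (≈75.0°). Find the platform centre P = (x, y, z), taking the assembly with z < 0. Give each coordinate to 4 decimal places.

(-0.0614, 0.0752, -0.6079)

S1 = (0.1813·cos0.0°, 0.1813·sin0.0°, -0.1773) = (0.1813, 0.0000, -0.1773)
φ2=120.0°: virtual centre (-0.1328, 0.2301, -0.1379), radius l
S3 = (0.1966·cos240.0°, 0.1966·sin240.0°, -0.1739) = (-0.0983, -0.1702, -0.1739)
eliminate P² terms by subtracting sphere 1 from 2 and 3
[-0.6282 0.4602 0.0787]·P = 0.0253;  [-0.5591 -0.3405 0.0068]·P = 0.0046
det = 0.4712;  x = -0.0228+0.0635z,  y = 0.0239+-0.0844z
sphere 1 gives Az²+Bz+C=0 with A=1.0112, B=0.3246, C=-0.1764;  B²−4AC=0.8187;  roots -0.6079, 0.2869;  negative root z = -0.6079
x = -0.0614, y = 0.0752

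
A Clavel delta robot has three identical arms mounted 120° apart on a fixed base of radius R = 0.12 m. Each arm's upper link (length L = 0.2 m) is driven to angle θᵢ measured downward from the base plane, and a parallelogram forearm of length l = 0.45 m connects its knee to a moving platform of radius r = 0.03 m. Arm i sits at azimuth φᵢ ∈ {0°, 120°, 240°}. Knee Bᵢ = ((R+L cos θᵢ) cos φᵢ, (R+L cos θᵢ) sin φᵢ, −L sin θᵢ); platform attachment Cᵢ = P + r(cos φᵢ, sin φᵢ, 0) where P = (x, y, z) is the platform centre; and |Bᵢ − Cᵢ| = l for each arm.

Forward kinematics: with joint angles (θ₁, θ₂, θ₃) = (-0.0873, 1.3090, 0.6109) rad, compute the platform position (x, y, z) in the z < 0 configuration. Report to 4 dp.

arm 1 at φ=0.0°: (R−r)+L cos θ1 = 0.2892;  O1 = (0.2892, 0.0000, 0.0174)
O2 = (0.1418·cos120.0°, 0.1418·sin120.0°, -0.1932) = (-0.0709, 0.1228, -0.1932)
O3 = (0.2538·cos240.0°, 0.2538·sin240.0°, -0.1147) = (-0.1269, -0.2198, -0.1147)
eliminate P² terms by subtracting sphere 1 from 2 and 3
[-0.7202 0.2455 -0.4212]·P = -0.0265;  [-0.8323 -0.4396 -0.2643]·P = -0.0064
Cramer: x(z) = 0.0254-0.4800z;  y(z) = -0.0336+0.3075z
sphere 1 gives Az²+Bz+C=0 with A=1.3250, B=0.1978, C=-0.1315;  B²−4AC=0.7358;  roots -0.3983, 0.2491;  negative root z = -0.3983
x = 0.2166, y = -0.1561

(0.2166, -0.1561, -0.3983)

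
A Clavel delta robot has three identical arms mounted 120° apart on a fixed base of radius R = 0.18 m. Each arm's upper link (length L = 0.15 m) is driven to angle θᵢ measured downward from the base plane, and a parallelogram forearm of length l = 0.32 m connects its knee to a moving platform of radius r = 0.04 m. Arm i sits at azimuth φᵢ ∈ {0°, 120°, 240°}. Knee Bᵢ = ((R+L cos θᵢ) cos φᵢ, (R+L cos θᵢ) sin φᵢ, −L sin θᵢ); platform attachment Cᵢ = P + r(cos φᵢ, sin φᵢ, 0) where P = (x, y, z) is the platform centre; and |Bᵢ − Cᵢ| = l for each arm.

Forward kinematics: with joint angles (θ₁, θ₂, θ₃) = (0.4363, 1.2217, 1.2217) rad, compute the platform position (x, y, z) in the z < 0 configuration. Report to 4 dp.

(0.1011, 0.0000, -0.3314)

arm 1 at φ=0.0°: e+L cos θ1 = 0.2759;  O1 = (0.2759, 0.0000, -0.0634)
φ2=120.0°: virtual centre (-0.0957, 0.1657, -0.1410), radius l
arm 3 at φ=240.0°: e+L cos θ3 = 0.1913;  O3 = (-0.0957, -0.1657, -0.1410)
subtract pairs → two planes through P
linear system: -0.7432x+0.3314y = -0.0237−-0.1551z; -0.7432x+-0.3314y = -0.0237−-0.1551z
det = 0.4925;  x = 0.0319+-0.2087z,  y = 0.0000+0.0000z
quadratic in z: (1.0436)z²+(0.2287)z+(-0.0388)=0, √Δ=0.4629 → z ∈ {-0.3314, 0.1123}; z = -0.3314 (taking z<0)
x = 0.1011, y = 0.0000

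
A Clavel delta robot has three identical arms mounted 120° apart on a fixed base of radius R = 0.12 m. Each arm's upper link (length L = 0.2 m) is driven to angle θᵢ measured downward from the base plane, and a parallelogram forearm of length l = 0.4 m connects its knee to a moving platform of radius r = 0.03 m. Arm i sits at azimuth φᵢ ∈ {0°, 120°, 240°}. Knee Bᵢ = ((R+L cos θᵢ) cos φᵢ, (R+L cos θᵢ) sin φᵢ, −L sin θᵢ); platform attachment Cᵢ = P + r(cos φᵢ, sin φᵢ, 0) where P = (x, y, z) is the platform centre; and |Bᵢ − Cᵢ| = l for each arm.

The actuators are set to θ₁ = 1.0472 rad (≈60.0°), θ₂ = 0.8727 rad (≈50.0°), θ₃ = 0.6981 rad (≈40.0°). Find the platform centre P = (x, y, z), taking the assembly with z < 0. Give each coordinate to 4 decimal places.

φ1=0.0°: virtual centre (0.1900, 0.0000, -0.1732), radius l
φ2=120.0°: virtual centre (-0.1093, 0.1893, -0.1532), radius l
S3 = (0.2432·cos240.0°, 0.2432·sin240.0°, -0.1286) = (-0.1216, -0.2106, -0.1286)
|S₂|²−|S₁|² = 0.0051;  |S₃|²−|S₁|² = 0.0096
linear system: -0.5986x+0.3785y = 0.0051−0.0400z; -0.6232x+-0.4213y = 0.0096−0.0893z
det = 0.4881;  x = -0.0119+0.1038z,  y = -0.0052+0.0585z
sphere 1 gives Az²+Bz+C=0 with A=1.0142, B=0.3039, C=-0.0892;  B²−4AC=0.4543;  roots -0.4821, 0.1825;  negative root z = -0.4821
x = -0.0619, y = -0.0334

(-0.0619, -0.0334, -0.4821)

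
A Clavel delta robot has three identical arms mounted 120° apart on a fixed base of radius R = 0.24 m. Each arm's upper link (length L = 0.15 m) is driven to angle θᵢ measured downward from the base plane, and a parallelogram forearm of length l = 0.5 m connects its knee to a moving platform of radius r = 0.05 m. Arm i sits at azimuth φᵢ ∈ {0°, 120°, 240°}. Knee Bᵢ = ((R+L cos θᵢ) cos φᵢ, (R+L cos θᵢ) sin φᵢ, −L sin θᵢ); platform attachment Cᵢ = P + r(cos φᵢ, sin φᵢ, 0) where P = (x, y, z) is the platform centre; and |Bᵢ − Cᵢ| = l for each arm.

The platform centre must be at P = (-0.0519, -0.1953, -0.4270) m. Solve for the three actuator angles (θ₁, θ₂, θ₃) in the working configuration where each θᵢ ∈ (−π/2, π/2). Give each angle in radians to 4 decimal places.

θ₁ = 0.8727, θ₂ = 1.2216, θ₃ = -0.3490

arm 1 (φ=0.0°): x'=-0.0519, y'=-0.1953
  A=0.2419, B=-0.4270, C=(l²−L²−A²−y'²−z²)/(2L)=-0.1716
  √(A²+B²)=0.4908;  θ1 = -1.0554+1.9281 ≈ 0.8727
φ2=120.0° → target in arm frame (-0.1432, 0.1426)
  e−x'=0.3332;  (l²−L²−(e−x')²−y'²−z²)/2L = -0.2872
  θ2 = atan2(B,A) + arccos(C/0.5416) = 1.2216
φ3=240.0° → target in arm frame (0.1951, 0.0527)
  A=-0.0051, B=-0.4270, C=(l²−L²−A²−y'²−z²)/(2L)=0.1412
  √(A²+B²)=0.4270;  θ3 = -1.5827+1.2337 ≈ -0.3490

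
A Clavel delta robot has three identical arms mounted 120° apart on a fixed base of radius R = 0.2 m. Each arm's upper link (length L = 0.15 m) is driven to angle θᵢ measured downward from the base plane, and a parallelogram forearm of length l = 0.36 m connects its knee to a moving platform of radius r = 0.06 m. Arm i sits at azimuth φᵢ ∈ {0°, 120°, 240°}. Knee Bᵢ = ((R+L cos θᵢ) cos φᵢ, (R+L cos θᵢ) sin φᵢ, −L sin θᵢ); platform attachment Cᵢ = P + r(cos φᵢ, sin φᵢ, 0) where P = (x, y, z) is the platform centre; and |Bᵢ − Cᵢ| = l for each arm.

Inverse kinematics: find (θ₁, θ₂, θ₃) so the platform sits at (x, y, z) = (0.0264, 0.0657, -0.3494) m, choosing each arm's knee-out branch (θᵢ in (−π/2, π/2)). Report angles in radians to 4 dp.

θ₁ = 0.6108, θ₂ = 0.5233, θ₃ = 1.0468

arm 1 (φ=0.0°): x'=0.0264, y'=0.0657
  A=0.1136, B=-0.3494, C=(l²−L²−A²−y'²−z²)/(2L)=-0.1073
  √(A²+B²)=0.3674;  θ1 = -1.2564+1.8673 ≈ 0.6108
rotate P by −φ2: (0.0437, -0.0557, -0.3494)
  A=0.0963, B=-0.3494, C=(l²−L²−A²−y'²−z²)/(2L)=-0.0912
  θ2 = atan2(B,A) + arccos(C/0.3624) = 0.5233
φ3=240.0° → target in arm frame (-0.0701, -0.0100)
  e−x'=0.2101;  (l²−L²−(e−x')²−y'²−z²)/2L = -0.1974
  θ3 = atan2(B,A) + arccos(C/0.4077) = 1.0468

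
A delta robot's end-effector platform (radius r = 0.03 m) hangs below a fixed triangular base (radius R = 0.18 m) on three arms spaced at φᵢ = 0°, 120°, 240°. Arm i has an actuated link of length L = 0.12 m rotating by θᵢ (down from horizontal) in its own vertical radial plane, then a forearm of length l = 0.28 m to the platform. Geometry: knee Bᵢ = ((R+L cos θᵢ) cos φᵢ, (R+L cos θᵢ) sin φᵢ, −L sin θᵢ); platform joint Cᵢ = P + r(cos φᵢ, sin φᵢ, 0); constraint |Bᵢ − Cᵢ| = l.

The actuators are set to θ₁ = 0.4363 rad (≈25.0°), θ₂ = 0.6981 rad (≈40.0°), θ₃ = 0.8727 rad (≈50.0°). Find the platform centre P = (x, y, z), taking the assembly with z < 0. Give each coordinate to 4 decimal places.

S1 = (0.2588·cos0.0°, 0.2588·sin0.0°, -0.0507) = (0.2588, 0.0000, -0.0507)
arm 2 at φ=120.0°: e+L cos θ2 = 0.2419;  S2 = (-0.1210, 0.2095, -0.0771)
S3 = (0.2271·cos240.0°, 0.2271·sin240.0°, -0.0919) = (-0.1136, -0.1967, -0.0919)
|S₂|²−|S₁|² = -0.0050;  |S₃|²−|S₁|² = -0.0095
linear system: -0.7594x+0.4190y = -0.0050−-0.0528z; -0.7446x+-0.3934y = -0.0095−-0.0824z
Cramer: x(z) = 0.0098-0.0906z;  y(z) = 0.0056-0.0381z
sphere 1 gives Az²+Bz+C=0 with A=1.0097, B=0.1461, C=-0.0138;  B²−4AC=0.0771;  roots -0.2098, 0.0651;  negative root z = -0.2098
x = 0.0288, y = 0.0136

(0.0288, 0.0136, -0.2098)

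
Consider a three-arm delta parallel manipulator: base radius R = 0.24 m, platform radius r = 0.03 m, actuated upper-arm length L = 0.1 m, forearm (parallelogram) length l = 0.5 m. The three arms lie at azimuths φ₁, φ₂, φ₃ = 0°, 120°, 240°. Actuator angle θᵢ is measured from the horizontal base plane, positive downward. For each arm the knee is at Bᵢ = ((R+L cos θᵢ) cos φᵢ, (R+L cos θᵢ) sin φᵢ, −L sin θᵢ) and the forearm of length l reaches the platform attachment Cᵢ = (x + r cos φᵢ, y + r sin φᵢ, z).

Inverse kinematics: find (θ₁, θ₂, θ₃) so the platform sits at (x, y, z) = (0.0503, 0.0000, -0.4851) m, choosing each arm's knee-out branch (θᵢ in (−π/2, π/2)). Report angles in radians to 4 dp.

θ₁ = 0.5234, θ₂ = 0.9601, θ₃ = 0.9601

rotate P by −φ1: (0.0503, 0.0000, -0.4851)
  A cos θ + B sin θ = C:  0.1597·cos θ + -0.4851·sin θ = -0.1041
  γ=atan2(-0.4851,0.1597)=-1.2528;  ψ=arccos(-0.2039)=1.7761;  θ1=γ+ψ≈0.5234
φ2=120.0° → target in arm frame (-0.0251, -0.0436)
  A=0.2351, B=-0.4851, C=(l²−L²−A²−y'²−z²)/(2L)=-0.2626
  θ2 = atan2(B,A) + arccos(C/0.5391) = 0.9601
arm 3 (φ=240.0°): x'=-0.0252, y'=0.0436
  A cos θ + B sin θ = C:  0.2352·cos θ + -0.4851·sin θ = -0.2626
  √(A²+B²)=0.5391;  θ3 = -1.1194+2.0795 ≈ 0.9601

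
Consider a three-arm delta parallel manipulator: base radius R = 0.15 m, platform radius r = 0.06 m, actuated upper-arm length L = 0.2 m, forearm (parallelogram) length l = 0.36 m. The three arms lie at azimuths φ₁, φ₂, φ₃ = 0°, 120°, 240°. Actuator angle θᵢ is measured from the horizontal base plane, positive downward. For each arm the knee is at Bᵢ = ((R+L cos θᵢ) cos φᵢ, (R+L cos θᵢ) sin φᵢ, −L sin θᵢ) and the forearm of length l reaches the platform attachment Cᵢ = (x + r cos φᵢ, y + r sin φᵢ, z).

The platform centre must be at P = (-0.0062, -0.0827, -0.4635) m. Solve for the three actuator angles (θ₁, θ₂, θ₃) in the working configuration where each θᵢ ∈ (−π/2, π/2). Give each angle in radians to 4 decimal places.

φ1=0.0° → target in arm frame (-0.0062, -0.0827)
  A cos θ + B sin θ = C:  0.0962·cos θ + -0.4635·sin θ = -0.3533
  √(A²+B²)=0.4734;  θ1 = -1.3662+2.4134 ≈ 1.0472
arm 2 (φ=120.0°): x'=-0.0685, y'=0.0467
  e−x'=0.1585;  (l²−L²−(e−x')²−y'²−z²)/2L = -0.3814
  θ2 = atan2(B,A) + arccos(C/0.4899) = 1.2218
φ3=240.0° → target in arm frame (0.0747, 0.0360)
  A=0.0153, B=-0.4635, C=(l²−L²−A²−y'²−z²)/(2L)=-0.3169
  θ3 = atan2(B,A) + arccos(C/0.4638) = 0.7853

θ₁ = 1.0472, θ₂ = 1.2218, θ₃ = 0.7853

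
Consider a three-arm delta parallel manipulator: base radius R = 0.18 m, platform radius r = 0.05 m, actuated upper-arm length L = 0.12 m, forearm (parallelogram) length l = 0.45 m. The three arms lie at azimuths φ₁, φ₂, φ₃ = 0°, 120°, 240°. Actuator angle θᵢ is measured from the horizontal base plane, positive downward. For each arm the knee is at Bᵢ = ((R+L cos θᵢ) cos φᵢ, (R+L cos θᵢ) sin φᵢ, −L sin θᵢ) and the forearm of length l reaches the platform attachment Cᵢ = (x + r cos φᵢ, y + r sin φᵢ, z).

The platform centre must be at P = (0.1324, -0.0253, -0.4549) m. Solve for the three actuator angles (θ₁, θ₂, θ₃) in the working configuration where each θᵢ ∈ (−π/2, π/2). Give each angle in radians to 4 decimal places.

θ₁ = 0.1741, θ₂ = 1.1343, θ₃ = 0.9597

arm 1 (φ=0.0°): x'=0.1324, y'=-0.0253
  A cos θ + B sin θ = C:  -0.0024·cos θ + -0.4549·sin θ = -0.0812
  √(A²+B²)=0.4549;  θ1 = -1.5761+1.7502 ≈ 0.1741
φ2=120.0° → target in arm frame (-0.0881, -0.1020)
  A=0.2181, B=-0.4549, C=(l²−L²−A²−y'²−z²)/(2L)=-0.3201
  √(A²+B²)=0.5045;  θ2 = -1.1237+2.2580 ≈ 1.1343
arm 3 (φ=240.0°): x'=-0.0443, y'=0.1273
  A=0.1743, B=-0.4549, C=(l²−L²−A²−y'²−z²)/(2L)=-0.2726
  θ3 = atan2(B,A) + arccos(C/0.4871) = 0.9597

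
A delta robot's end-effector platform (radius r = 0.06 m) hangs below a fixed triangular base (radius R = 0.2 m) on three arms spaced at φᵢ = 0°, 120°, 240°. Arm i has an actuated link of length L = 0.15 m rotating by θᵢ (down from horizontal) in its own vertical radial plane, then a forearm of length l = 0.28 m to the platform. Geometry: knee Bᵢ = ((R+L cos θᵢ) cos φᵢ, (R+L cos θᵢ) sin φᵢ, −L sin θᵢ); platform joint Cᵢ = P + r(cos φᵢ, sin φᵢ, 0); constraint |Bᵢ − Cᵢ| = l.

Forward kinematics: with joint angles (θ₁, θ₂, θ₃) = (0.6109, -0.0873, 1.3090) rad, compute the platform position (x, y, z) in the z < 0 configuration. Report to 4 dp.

(0.0150, 0.1042, -0.1642)

φ1=0.0°: virtual centre (0.2629, 0.0000, -0.0860), radius l
φ2=120.0°: virtual centre (-0.1447, 0.2507, 0.0131), radius l
φ3=240.0°: virtual centre (-0.0894, -0.1549, -0.1449), radius l
eliminate P² terms by subtracting sphere 1 from 2 and 3
linear system: -0.8152x+0.5013y = 0.0074−0.1982z; -0.7046x+-0.3097y = -0.0235−-0.1177z
det = 0.6057;  x = 0.0157+0.0040z,  y = 0.0403+-0.3890z
into |P−O₁|² = l²: 1.1513z² + 0.1388z + -0.0083 = 0;  Δ = 0.0573;  z = -0.1642 or 0.0437 → z<0 root = -0.1642
x = 0.0150, y = 0.1042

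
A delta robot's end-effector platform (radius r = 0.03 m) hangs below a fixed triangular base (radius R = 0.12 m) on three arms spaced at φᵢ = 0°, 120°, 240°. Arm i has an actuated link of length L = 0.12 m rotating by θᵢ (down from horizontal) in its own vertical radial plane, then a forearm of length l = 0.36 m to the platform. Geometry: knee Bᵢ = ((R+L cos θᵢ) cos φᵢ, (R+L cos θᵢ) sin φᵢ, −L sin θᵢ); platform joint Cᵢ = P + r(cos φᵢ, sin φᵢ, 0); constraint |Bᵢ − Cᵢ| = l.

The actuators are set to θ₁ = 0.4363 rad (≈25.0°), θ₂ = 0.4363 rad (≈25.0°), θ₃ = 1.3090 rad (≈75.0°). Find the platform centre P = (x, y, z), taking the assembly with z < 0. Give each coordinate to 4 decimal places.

O1 = (0.1988·cos0.0°, 0.1988·sin0.0°, -0.0507) = (0.1988, 0.0000, -0.0507)
O2 = (0.1988·cos120.0°, 0.1988·sin120.0°, -0.0507) = (-0.0994, 0.1721, -0.0507)
arm 3 at φ=240.0°: (R−r)+L cos θ3 = 0.1211;  O3 = (-0.0605, -0.1048, -0.1159)
eliminate P² terms by subtracting sphere 1 from 2 and 3
plane₁₂: -0.5963x+0.3443y+0.0000z = 0.0000
Cramer: x(z) = 0.0159-0.1479z;  y(z) = 0.0275-0.2562z
into |P−O₁|² = l²: 1.0875z² + 0.1414z + -0.0928 = 0;  Δ = 0.4238;  z = -0.3643 or 0.2343 → z<0 root = -0.3643
x = 0.0697, y = 0.1208

(0.0697, 0.1208, -0.3643)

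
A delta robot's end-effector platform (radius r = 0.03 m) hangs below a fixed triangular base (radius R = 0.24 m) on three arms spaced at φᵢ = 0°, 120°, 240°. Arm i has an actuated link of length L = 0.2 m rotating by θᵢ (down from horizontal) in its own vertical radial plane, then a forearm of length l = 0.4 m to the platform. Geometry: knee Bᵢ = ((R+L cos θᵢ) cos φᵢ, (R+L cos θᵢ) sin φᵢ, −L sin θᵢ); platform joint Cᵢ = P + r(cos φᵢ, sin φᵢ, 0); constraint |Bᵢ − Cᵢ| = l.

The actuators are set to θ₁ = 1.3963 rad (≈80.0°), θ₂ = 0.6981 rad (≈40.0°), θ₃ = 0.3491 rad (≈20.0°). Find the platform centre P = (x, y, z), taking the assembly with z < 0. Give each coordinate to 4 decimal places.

(-0.1357, -0.0362, -0.3152)

arm 1 at φ=0.0°: (R−r)+L cos θ1 = 0.2447;  centre 1 = (0.2447, 0.0000, -0.1970)
φ2=120.0°: virtual centre (-0.1816, 0.3146, -0.1286), radius l
centre 3 = (0.3979·cos240.0°, 0.3979·sin240.0°, -0.0684) = (-0.1990, -0.3446, -0.0684)
eliminate P² terms by subtracting sphere 1 from 2 and 3
[-0.8527 0.6291 0.1368]·P = 0.0498;  [-0.8874 -0.6892 0.2571]·P = 0.0643
det = 1.1459;  x = -0.0653+0.2234z,  y = -0.0093+0.0854z
quadratic in z: (1.0572)z²+(0.2538)z+(-0.0250)=0, √Δ=0.4126 → z ∈ {-0.3152, 0.0751}; z = -0.3152 (taking z<0)
x = -0.1357, y = -0.0362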